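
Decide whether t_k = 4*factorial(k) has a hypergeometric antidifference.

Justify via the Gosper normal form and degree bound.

Step 1: r(k) = k + 1.
A = k + 1, B = 1, C = 1.
Solve (k + 1)·f(k+1) − (1)·f(k) = 1.
Degrees (1,0,0) ⇒ d ≤ -1.
deg f ≤ -1 is impossible — no certificate.

No — negative degree bound, so no certificate f.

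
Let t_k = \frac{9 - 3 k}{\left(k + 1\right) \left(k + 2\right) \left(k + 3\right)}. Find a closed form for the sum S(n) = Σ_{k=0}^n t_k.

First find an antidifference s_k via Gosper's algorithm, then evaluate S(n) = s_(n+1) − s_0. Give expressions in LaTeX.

S(n) = \frac{3 \left(n^{2} + 7 n + 6\right)}{2 \left(n^{2} + 5 n + 6\right)}

Step 1: r(k) = (k - 2)*(k + 1)/((k - 3)*(k + 4)).
Normal form (A,B,C) = (k + 1, k + 4, k - 3).
Set up (k + 1)·f(k+1) − (k + 3)·f(k) − (k - 3) = 0.
d = 2 from the (1,1,1) case.
Solving with deg f ≤ 2: f(k) = -k*(k + 5)/2.
R(k) = B(k−1)·f(k)/C(k) = -k*(k + 3)*(k + 5)/(2*(k - 3)); s_k = R·t_k = 3*k*(k + 5)/(2*(k + 1)*(k + 2)).
Check: Δs_k = 3*(3 - k)/(k**3 + 6*k**2 + 11*k + 6). ✓
s_(n+1) = 3*(n**2 + 7*n + 6)/(2*(n**2 + 5*n + 6)) and s_(0) = 0, so S(n) = 3*(n**2 + 7*n + 6)/(2*(n**2 + 5*n + 6)).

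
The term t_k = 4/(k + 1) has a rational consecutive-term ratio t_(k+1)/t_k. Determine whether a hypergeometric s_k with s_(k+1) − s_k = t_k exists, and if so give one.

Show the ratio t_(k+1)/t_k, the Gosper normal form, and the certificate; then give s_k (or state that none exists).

r(k) = (k + 1)/(k + 2) after simplifying.
Normal form (A,B,C) = (k + 1, k + 2, 1).
Key eq: (k + 1)·f(k+1) = (k + 1)·f(k) + (1).
From deg A=1, deg B=1, deg C=0: d=0.
Write f(k) = c0. Then LHS − RHS = -1, requiring -1 = 0: contradictory. No certificate.

none — t_k is not Gosper-summable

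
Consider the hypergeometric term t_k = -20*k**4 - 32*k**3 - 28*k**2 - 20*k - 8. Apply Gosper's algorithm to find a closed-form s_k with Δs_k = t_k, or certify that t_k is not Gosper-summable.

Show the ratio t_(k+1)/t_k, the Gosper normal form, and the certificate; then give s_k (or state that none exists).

s_k = 2*k*(-2*k**4 + k**3 - 2*k - 1)

Compute t_(k+1)/t_k: get (5*k**4 + 28*k**3 + 61*k**2 + 63*k + 27)/(5*k**4 + 8*k**3 + 7*k**2 + 5*k + 2).
Factor: A=1; B=1; C=k**4 + 8*k**3/5 + 7*k**2/5 + k + 2/5.
f must satisfy (1)·f(k+1) − (1)·f(k) = k**4 + 8*k**3/5 + 7*k**2/5 + k + 2/5.
Degrees (0,0,4) ⇒ d ≤ 5.
Solve for f: f(k) = k*(2*k**4 - k**3 + 2*k + 1)/10 (degree 5 ≤ 5).
Get s_k = R·t_k = 2*k*(-2*k**4 + k**3 - 2*k - 1) with R(k) = B(k−1)f(k)/C(k) = k*(2*k**4 - k**3 + 2*k + 1)/(2*(5*k**4 + 8*k**3 + 7*k**2 + 5*k + 2)).
Δs = -20*k**4 - 32*k**3 - 28*k**2 - 20*k - 8, as required.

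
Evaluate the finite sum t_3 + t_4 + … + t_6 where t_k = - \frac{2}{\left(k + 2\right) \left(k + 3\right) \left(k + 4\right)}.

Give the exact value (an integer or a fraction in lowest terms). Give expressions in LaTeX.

t_(k+1)/t_k = (k + 2)/(k + 5).
So A=k + 2 and B=k + 5, with C=1.
f must satisfy (k + 2)·f(k+1) − (k + 4)·f(k) = 1.
Degrees (1,1,0) ⇒ d ≤ 2.
Coefficient equations give f(k) = k*(k + 5)/12.
R(k) = B(k−1)·f(k)/C(k) = k*(k + 4)*(k + 5)/12; s_k = R·t_k = k*(-k - 5)/(6*(k + 2)*(k + 3)).
Δs = -2/(k**3 + 9*k**2 + 26*k + 24), as required.
Evaluate s at k=7 and k=3: -7/45 and -2/15; difference -1/45.

Σ = -1/45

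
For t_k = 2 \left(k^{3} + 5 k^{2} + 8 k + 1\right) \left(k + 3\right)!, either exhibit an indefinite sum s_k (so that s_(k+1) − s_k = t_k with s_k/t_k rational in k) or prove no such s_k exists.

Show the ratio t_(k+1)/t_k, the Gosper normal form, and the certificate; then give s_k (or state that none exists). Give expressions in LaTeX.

Step 1: r(k) = (k**4 + 12*k**3 + 53*k**2 + 99*k + 60)/(k**3 + 5*k**2 + 8*k + 1).
Take A(k)=k + 4, B(k)=1, C(k)=k**3 + 5*k**2 + 8*k + 1.
Set up (k + 4)·f(k+1) − (1)·f(k) − (k**3 + 5*k**2 + 8*k + 1) = 0.
deg f ≤ 2 (via 1,0,3).
A polynomial solution: f(k) = (k - 1)*(k + 1).
Certificate R = B(k−1)f/C = (k - 1)*(k + 1)/(k**3 + 5*k**2 + 8*k + 1) gives s_k = 2*(k - 1)*(k + 1)*factorial(k + 3).
Δs = 2*(k**3 + 5*k**2 + 8*k + 1)*factorial(k + 3), as required.

s_k = 2 \left(k - 1\right) \left(k + 1\right) \left(k + 3\right)!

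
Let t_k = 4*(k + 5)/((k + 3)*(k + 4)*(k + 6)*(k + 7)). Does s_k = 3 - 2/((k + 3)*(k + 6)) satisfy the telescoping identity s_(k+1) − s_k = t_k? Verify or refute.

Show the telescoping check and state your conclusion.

s_(k+1) = 3 - 2/((k + 4)*(k + 7))
s_(k+1) − s_k = 4*(k + 5)/(k**4 + 20*k**3 + 145*k**2 + 450*k + 504)
(s_(k+1) − s_k) − t_k = 0

valid (s_(k+1) − s_k reduces to t_k)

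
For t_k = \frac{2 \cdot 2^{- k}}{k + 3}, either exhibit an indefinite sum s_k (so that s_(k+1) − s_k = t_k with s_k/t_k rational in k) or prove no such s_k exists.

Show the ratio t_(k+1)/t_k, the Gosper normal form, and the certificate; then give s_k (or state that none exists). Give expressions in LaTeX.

t_(k+1)/t_k = (k + 3)/(2*(k + 4)).
A = k/2 + 3/2, B = k + 4, C = 1.
Need (k/2 + 3/2)·f(k+1) − (k + 3)·f(k) = 1.
From deg A=1, deg B=1, deg C=0: d=-1.
Bound -1 < 0, so the key equation has no polynomial solution.

not Gosper-summable; s_k does not exist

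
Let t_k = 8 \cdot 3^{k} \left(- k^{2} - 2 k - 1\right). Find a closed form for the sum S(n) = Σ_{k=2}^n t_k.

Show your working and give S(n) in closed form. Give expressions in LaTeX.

r(k) = 3*(k**2 + 4*k + 4)/(k**2 + 2*k + 1) after simplifying.
Factor: A=3; B=1; C=k**2 + 2*k + 1.
Need (3)·f(k+1) − (1)·f(k) = k**2 + 2*k + 1.
deg f ≤ 2 (via 0,0,2).
Solving with deg f ≤ 2: f(k) = (k**2 - k + 1)/2.
So s_k = (B(k−1)f/C)·t_k = ((k**2 - k + 1)/(2*(k + 1)**2))·t_k = 4*3**k*(-k**2 + k - 1).
s_(k+1) − s_k = 8*3**k*(-k**2 - 2*k - 1) = t_k.
s_(n+1) = 12*3**n*(-n**2 - n - 1) and s_(2) = -108, so S(n) = -12*3**n*n**2 - 12*3**n*n - 12*3**n + 108.

S(n) = - 12 \cdot 3^{n} n^{2} - 12 \cdot 3^{n} n - 12 \cdot 3^{n} + 108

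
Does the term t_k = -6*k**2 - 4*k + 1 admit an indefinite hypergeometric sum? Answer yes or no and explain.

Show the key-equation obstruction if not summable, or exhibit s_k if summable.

r(k) = (6*k**2 + 16*k + 9)/(6*k**2 + 4*k - 1) after simplifying.
Factor: A=1; B=1; C=k**2 + 2*k/3 - 1/6.
Need (1)·f(k+1) − (1)·f(k) = k**2 + 2*k/3 - 1/6.
Degrees (0,0,2) ⇒ d ≤ 3.
Solve for f: f(k) = k*(2*k**2 - k - 2)/6 (degree 3 ≤ 3).
Certificate R = B(k−1)f/C = k*(2*k**2 - k - 2)/(6*k**2 + 4*k - 1) gives s_k = k*(-2*k**2 + k + 2).
Check: Δs_k = -6*k**2 - 4*k + 1. ✓

Yes. s_k = k*(-2*k**2 + k + 2).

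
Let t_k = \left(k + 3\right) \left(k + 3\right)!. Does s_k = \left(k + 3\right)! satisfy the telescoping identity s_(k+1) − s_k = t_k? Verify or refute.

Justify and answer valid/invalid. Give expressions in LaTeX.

s_(k+1) = factorial(k + 4)
s_(k+1) − s_k = (k + 3)*factorial(k + 3)
(s_(k+1) − s_k) − t_k = 0

Valid — Δs_k = t_k.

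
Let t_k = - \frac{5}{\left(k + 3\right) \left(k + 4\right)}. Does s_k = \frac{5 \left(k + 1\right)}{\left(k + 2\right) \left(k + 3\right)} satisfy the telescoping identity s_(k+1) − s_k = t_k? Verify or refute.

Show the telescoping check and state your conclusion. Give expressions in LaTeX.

Invalid: residual \frac{10}{k^{3} + 9 k^{2} + 26 k + 24} ≠ 0.

s_(k+1) = 5*(k + 2)/((k + 3)*(k + 4))
s_(k+1) − s_k = -5*k/(k**3 + 9*k**2 + 26*k + 24)
(s_(k+1) − s_k) − t_k = 10/(k**3 + 9*k**2 + 26*k + 24)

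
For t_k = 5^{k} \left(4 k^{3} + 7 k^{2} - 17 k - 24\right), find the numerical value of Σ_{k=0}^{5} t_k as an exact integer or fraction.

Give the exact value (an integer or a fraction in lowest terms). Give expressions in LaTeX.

Compute t_(k+1)/t_k: get 5*(4*k**3 + 19*k**2 + 9*k - 30)/(4*k**3 + 7*k**2 - 17*k - 24).
So A=5 and B=1, with C=k**3 + 7*k**2/4 - 17*k/4 - 6.
Set up (5)·f(k+1) − (1)·f(k) − (k**3 + 7*k**2/4 - 17*k/4 - 6) = 0.
Degrees (0,0,3) ⇒ d ≤ 3.
Coefficient equations give f(k) = (k**3 - 2*k**2 - 3*k - 1)/4.
Get s_k = R·t_k = 5**k*(k**3 - 2*k**2 - 3*k - 1) with R(k) = B(k−1)f(k)/C(k) = (k**3 - 2*k**2 - 3*k - 1)/(4*k**3 + 7*k**2 - 17*k - 24).
Check: Δs_k = 5**k*(4*k**3 + 7*k**2 - 17*k - 24). ✓
Telescoping: Σ = s_(6) − s_(0) = 1953125 − (-1) = 1953126.

Σ = 1953126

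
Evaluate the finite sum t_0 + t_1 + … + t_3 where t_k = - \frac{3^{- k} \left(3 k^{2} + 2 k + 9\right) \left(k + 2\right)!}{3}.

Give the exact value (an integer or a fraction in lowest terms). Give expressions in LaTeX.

r(k) = (k + 3)*(2*k + 3*(k + 1)**2 + 11)/(3*(3*k**2 + 2*k + 9)) after simplifying.
Factor: A=k/3 + 1; B=1; C=k**2 + 2*k/3 + 3.
Need (k/3 + 1)·f(k+1) − (1)·f(k) = k**2 + 2*k/3 + 3.
Bound: deg f ≤ 1.
Solve for f: f(k) = 3*k - 1 (degree 1 ≤ 1).
Then R = B(k−1)f/C = 3*(3*k - 1)/(3*k**2 + 2*k + 9), so s_k = R(k)·t_k = -(3*k - 1)*factorial(k + 2)/3**k.
Check: Δs_k = -(3*k**2 + 2*k + 9)*factorial(k + 2)/(3*3**k). ✓
Σ_(k=0)^(3) t_k = s_(4) − s_(0) = -880/9 − (2) = -898/9.

Σ = -898/9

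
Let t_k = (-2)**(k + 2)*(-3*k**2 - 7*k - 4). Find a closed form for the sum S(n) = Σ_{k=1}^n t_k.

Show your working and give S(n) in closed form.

S(n) = -8*(-2)**n*n**2 - 24*(-2)**n*n - 16*(-2)**n + 16

t_(k+1)/t_k = 2*(-3*k**2 - 13*k - 14)/(3*k**2 + 7*k + 4).
Factor: A=-2; B=1; C=k**2 + 7*k/3 + 4/3.
Set up (-2)·f(k+1) − (1)·f(k) − (k**2 + 7*k/3 + 4/3) = 0.
From deg A=0, deg B=0, deg C=2: d=2.
Solve for f: f(k) = -k*(k + 1)/3 (degree 2 ≤ 2).
Then R = B(k−1)f/C = -k/(3*k + 4), so s_k = R(k)·t_k = (-2)**(k + 2)*k*(k + 1).
s_(k+1) − s_k = (-2)**(k + 2)*(-3*k - 4)*(k + 1) = t_k.
Evaluate: s_(n+1) = (-2)**(n + 3)*(n**2 + 3*n + 2); subtract s_(1) = -16 ⇒ S(n) = -8*(-2)**n*n**2 - 24*(-2)**n*n - 16*(-2)**n + 16.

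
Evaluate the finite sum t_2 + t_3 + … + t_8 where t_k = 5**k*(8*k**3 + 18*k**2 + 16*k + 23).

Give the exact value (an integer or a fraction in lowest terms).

Step 1: r(k) = 5*(8*k**3 + 42*k**2 + 76*k + 65)/(8*k**3 + 18*k**2 + 16*k + 23).
A = 5, B = 1, C = k**3 + 9*k**2/4 + 2*k + 23/8.
Set up (5)·f(k+1) − (1)·f(k) − (k**3 + 9*k**2/4 + 2*k + 23/8) = 0.
From deg A=0, deg B=0, deg C=3: d=3.
Match coefficients ⇒ f(k) = (2*k**3 - 3*k**2 + 4*k + 2)/8.
R(k) = B(k−1)·f(k)/C(k) = (2*k**3 - 3*k**2 + 4*k + 2)/(8*k**3 + 18*k**2 + 16*k + 23); s_k = R·t_k = 5**k*(2*k**3 - 3*k**2 + 4*k + 2).
Verify: 5**k*(8*k**3 + 18*k**2 + 16*k + 23) matches t_k.
Sum = s_(9) − s_(2); s_(9) = 2447265625, s_(2) = 350 ⇒ 2447265275.

Σ = 2447265275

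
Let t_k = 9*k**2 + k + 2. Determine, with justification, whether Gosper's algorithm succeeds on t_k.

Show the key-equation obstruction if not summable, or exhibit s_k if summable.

t_(k+1)/t_k = (k + 9*(k + 1)**2 + 3)/(9*k**2 + k + 2).
Factor: A=1; B=1; C=k**2 + k/9 + 2/9.
Key eq: (1)·f(k+1) = (1)·f(k) + (k**2 + k/9 + 2/9).
d = 3 from the (0,0,2) case.
Solving with deg f ≤ 3: f(k) = k*(3*k**2 - 4*k + 3)/9.
Then R = B(k−1)f/C = k*(3*k**2 - 4*k + 3)/(9*k**2 + k + 2), so s_k = R(k)·t_k = k*(3*k**2 - 4*k + 3).
Δs = 9*k**2 + k + 2, as required.

Yes. s_k = k*(3*k**2 - 4*k + 3).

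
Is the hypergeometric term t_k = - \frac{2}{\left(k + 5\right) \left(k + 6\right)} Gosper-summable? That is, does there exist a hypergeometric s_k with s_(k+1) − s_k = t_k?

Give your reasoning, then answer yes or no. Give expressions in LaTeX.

The ratio is (k + 5)/(k + 7).
A = k + 5, B = k + 7, C = 1.
Need (k + 5)·f(k+1) − (k + 6)·f(k) = 1.
d = 1 from the (1,1,0) case.
Coefficient equations give f(k) = k/5.
R(k) = B(k−1)·f(k)/C(k) = k*(k + 6)/5; s_k = R·t_k = -2*k/(5*k + 25).
Check: Δs_k = -2/(k**2 + 11*k + 30). ✓

Yes. s_k = - \frac{2 k}{5 k + 25}.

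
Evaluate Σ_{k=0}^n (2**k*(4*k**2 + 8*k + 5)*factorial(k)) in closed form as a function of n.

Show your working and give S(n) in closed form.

S(n) = 4*2**n*n**2*factorial(n) + 10*2**n*n*factorial(n) + 6*2**n*factorial(n) - 1

r(k) = 2*(4*k**3 + 20*k**2 + 33*k + 17)/(4*k**2 + 8*k + 5) after simplifying.
Factor: A=2*k + 2; B=1; C=k**2 + 2*k + 5/4.
Key eq: (2*k + 2)·f(k+1) = (1)·f(k) + (k**2 + 2*k + 5/4).
Degrees (1,0,2) ⇒ d ≤ 1.
Coefficient equations give f(k) = (2*k + 1)/4.
So s_k = (B(k−1)f/C)·t_k = ((2*k + 1)/(4*k**2 + 8*k + 5))·t_k = 2**k*(2*k + 1)*factorial(k).
Verify: 2**k*(4*k**2 + 8*k + 5)*factorial(k) matches t_k.
Telescope: S(n) = s_(n+1) − s_(0) = 2**(n + 1)*(2*n + 3)*factorial(n + 1) − (1) = 4*2**n*n**2*factorial(n) + 10*2**n*n*factorial(n) + 6*2**n*factorial(n) - 1.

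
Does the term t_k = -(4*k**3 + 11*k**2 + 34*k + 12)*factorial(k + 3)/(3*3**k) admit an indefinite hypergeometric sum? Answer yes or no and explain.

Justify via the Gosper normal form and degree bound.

Yes. s_k = -k*(4*k - 1)*factorial(k + 3)/3**k.

t_(k+1)/t_k = (4*k**4 + 39*k**3 + 160*k**2 + 333*k + 244)/(3*(4*k**3 + 11*k**2 + 34*k + 12)).
A = k/3 + 4/3, B = 1, C = k**3 + 11*k**2/4 + 17*k/2 + 3.
Solve (k/3 + 4/3)·f(k+1) − (1)·f(k) = k**3 + 11*k**2/4 + 17*k/2 + 3.
deg f ≤ 2 (via 1,0,3).
Match coefficients ⇒ f(k) = 3*k*(4*k - 1)/4.
So s_k = (B(k−1)f/C)·t_k = (3*k*(4*k - 1)/(4*k**3 + 11*k**2 + 34*k + 12))·t_k = -k*(4*k - 1)*factorial(k + 3)/3**k.
Δs = -(4*k**3 + 11*k**2 + 34*k + 12)*factorial(k + 3)/(3*3**k), as required.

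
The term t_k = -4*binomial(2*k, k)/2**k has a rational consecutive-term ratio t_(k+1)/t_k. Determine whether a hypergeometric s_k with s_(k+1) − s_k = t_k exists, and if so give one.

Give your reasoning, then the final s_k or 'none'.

Compute t_(k+1)/t_k: get (2*k + 1)/(k + 1).
A = 2*k + 1, B = k + 1, C = 1.
f must satisfy (2*k + 1)·f(k+1) − (k)·f(k) = 1.
Degrees (1,1,0) ⇒ d ≤ -1.
d = -1 < 0 ⇒ no nonzero polynomial f; not summable.

not Gosper-summable; s_k does not exist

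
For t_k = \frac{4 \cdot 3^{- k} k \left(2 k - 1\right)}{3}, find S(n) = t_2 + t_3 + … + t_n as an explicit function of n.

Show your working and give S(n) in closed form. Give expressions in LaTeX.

S(n) = 3^{- n - 2} \left(23 \cdot 3^{n} - 12 n^{2} - 30 n - 27\right)

Compute t_(k+1)/t_k: get (k + 1)*(2*k + 1)/(3*k*(2*k - 1)).
Take A(k)=1/3, B(k)=1, C(k)=k**2 - k/2.
Key eq: (1/3)·f(k+1) = (1)·f(k) + (k**2 - k/2).
Degrees (0,0,2) ⇒ d ≤ 2.
Solving with deg f ≤ 2: f(k) = -3*(4*k**2 + 2*k + 3)/8.
So s_k = (B(k−1)f/C)·t_k = (-3*(4*k**2 + 2*k + 3)/(4*k*(2*k - 1)))·t_k = -(4*k**2 + 2*k + 3)/3**k.
Δs = 4*k*(2*k - 1)/(3*3**k), as required.
s_(n+1) = 3**(-n - 1)*(-4*n**2 - 10*n - 9) and s_(2) = -23/9, so S(n) = 3**(-n - 2)*(23*3**n - 12*n**2 - 30*n - 27).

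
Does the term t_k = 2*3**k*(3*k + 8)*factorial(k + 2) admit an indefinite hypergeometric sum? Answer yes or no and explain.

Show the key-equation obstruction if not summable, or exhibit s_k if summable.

Yes. s_k = 2*3**k*factorial(k + 2).

r(k) = 3*(k + 3)*(3*k + 11)/(3*k + 8) after simplifying.
Normal form (A,B,C) = (3*k + 9, 1, k + 8/3).
Solve (3*k + 9)·f(k+1) − (1)·f(k) = k + 8/3.
deg f ≤ 0 (via 1,0,1).
Coefficient equations give f(k) = 1/3.
Get s_k = R·t_k = 2*3**k*factorial(k + 2) with R(k) = B(k−1)f(k)/C(k) = 1/(3*k + 8).
Δs = 2*3**k*(3*k + 8)*factorial(k + 2), as required.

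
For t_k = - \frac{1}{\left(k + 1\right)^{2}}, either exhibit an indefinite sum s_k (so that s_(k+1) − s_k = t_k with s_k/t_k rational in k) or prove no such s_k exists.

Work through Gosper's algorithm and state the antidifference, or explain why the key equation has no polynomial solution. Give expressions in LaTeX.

not Gosper-summable; s_k does not exist

Step 1: r(k) = (k + 1)**2/(k + 2)**2.
A = k**2 + 2*k + 1, B = k**2 + 4*k + 4, C = 1.
Need (k**2 + 2*k + 1)·f(k+1) − (k**2 + 2*k + 1)·f(k) = 1.
From deg A=2, deg B=2, deg C=0: d=0.
f = c0 ⇒ A·f(k+1) − B(k−1)·f(k) − C = -1. The system {-1 = 0} is inconsistent; no antidifference.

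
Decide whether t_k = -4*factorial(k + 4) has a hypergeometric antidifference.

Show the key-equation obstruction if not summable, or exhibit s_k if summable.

No. Not Gosper-summable.

t_(k+1)/t_k = k + 5.
So A=k + 5 and B=1, with C=1.
Set up (k + 5)·f(k+1) − (1)·f(k) − (1) = 0.
Degrees (1,0,0) ⇒ d ≤ -1.
Negative degree bound (-1): no f exists, t_k not Gosper-summable.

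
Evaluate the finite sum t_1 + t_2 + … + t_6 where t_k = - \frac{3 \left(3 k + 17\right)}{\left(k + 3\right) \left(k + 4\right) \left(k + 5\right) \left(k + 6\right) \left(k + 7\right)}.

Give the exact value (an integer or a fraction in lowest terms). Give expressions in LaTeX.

Ratio r(k) = (k + 3)*(3*k + 20)/((k + 8)*(3*k + 17)).
Take A(k)=k + 3, B(k)=k + 8, C(k)=k + 17/3.
Set up (k + 3)·f(k+1) − (k + 7)·f(k) − (k + 17/3) = 0.
Bound: deg f ≤ 4.
Solving with deg f ≤ 4: f(k) = k*(k + 5)*(k**2 + 13*k + 54)/216.
Get s_k = R·t_k = k*(-k**2 - 13*k - 54)/(24*(k**3 + 13*k**2 + 54*k + 72)) with R(k) = B(k−1)f(k)/C(k) = k*(k + 5)*(k + 7)*(k**2 + 13*k + 54)/(72*(3*k + 17)).
Δs = 3*(-3*k - 17)/(k**5 + 25*k**4 + 245*k**3 + 1175*k**2 + 2754*k + 2520), as required.
Evaluate s at k=7 and k=1: -679/17160 and -17/840; difference -387/20020.

Σ = -387/20020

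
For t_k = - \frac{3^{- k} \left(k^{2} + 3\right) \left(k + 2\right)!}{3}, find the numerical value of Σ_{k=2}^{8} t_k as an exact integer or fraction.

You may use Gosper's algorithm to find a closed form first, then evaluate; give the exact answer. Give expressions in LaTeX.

r(k) = (k + 3)*((k + 1)**2 + 3)/(3*(k**2 + 3)) after simplifying.
A = k/3 + 1, B = 1, C = k**2 + 3.
Solve (k/3 + 1)·f(k+1) − (1)·f(k) = k**2 + 3.
Bound: deg f ≤ 1.
Solve for f: f(k) = 3*(k - 1) (degree 1 ≤ 1).
So s_k = (B(k−1)f/C)·t_k = (3*(k - 1)/(k**2 + 3))·t_k = -(k - 1)*factorial(k + 2)/3**k.
Δs = -(k**2 + 3)*factorial(k + 2)/(3*3**k), as required.
Telescoping: Σ = s_(9) − s_(2) = -3942400/243 − (-8/3) = -3941752/243.

Σ = -3941752/243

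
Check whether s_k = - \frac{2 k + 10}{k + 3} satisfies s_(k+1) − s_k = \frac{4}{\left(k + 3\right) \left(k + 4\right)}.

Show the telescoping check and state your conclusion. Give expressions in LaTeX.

valid; difference matches t_k

s_(k+1) = 2*(-k - 6)/(k + 4)
s_(k+1) − s_k = 4/(k**2 + 7*k + 12)
(s_(k+1) − s_k) − t_k = 0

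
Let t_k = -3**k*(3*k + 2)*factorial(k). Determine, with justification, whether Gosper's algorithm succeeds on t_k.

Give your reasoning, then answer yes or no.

Yes. s_k = -3**k*factorial(k).

Compute t_(k+1)/t_k: get 3*(k + 1)*(3*k + 5)/(3*k + 2).
So A=3*k + 3 and B=1, with C=k + 2/3.
Solve (3*k + 3)·f(k+1) − (1)·f(k) = k + 2/3.
d = 0 from the (1,0,1) case.
Coefficient equations give f(k) = 1/3.
Then R = B(k−1)f/C = 1/(3*k + 2), so s_k = R(k)·t_k = -3**k*factorial(k).
s_(k+1) − s_k = -3**k*(3*k + 2)*factorial(k) = t_k.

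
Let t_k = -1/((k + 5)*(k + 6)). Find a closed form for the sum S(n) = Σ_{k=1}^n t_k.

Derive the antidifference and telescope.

The ratio is (k + 5)/(k + 7).
A = k + 5, B = k + 7, C = 1.
Key eq: (k + 5)·f(k+1) = (k + 6)·f(k) + (1).
Bound: deg f ≤ 1.
Solve for f: f(k) = k/5 (degree 1 ≤ 1).
Get s_k = R·t_k = -k/(5*k + 25) with R(k) = B(k−1)f(k)/C(k) = k*(k + 6)/5.
s_(k+1) − s_k = -1/(k**2 + 11*k + 30) = t_k.
Telescope: S(n) = s_(n+1) − s_(1) = (-n - 1)/(5*(n + 6)) − (-1/30) = -n/(6*n + 36).

S(n) = -n/(6*n + 36)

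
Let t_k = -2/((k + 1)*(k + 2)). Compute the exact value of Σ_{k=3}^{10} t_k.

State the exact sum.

r(k) = (k + 1)/(k + 3) after simplifying.
So A=k + 1 and B=k + 3, with C=1.
Solve (k + 1)·f(k+1) − (k + 2)·f(k) = 1.
Bound: deg f ≤ 1.
Match coefficients ⇒ f(k) = k.
Get s_k = R·t_k = -2*k/(k + 1) with R(k) = B(k−1)f(k)/C(k) = k*(k + 2).
Δs = -2/(k**2 + 3*k + 2), as required.
Σ_(k=3)^(10) t_k = s_(11) − s_(3) = -11/6 − (-3/2) = -1/3.

Σ = -1/3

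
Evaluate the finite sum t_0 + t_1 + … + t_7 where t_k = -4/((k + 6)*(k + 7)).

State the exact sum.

Step 1: r(k) = (k + 6)/(k + 8).
So A=k + 6 and B=k + 8, with C=1.
Set up (k + 6)·f(k+1) − (k + 7)·f(k) − (1) = 0.
From deg A=1, deg B=1, deg C=0: d=1.
Solve for f: f(k) = k/6 (degree 1 ≤ 1).
So s_k = (B(k−1)f/C)·t_k = (k*(k + 7)/6)·t_k = -2*k/(3*k + 18).
Verify: -4/(k**2 + 13*k + 42) matches t_k.
Sum = s_(8) − s_(0); s_(8) = -8/21, s_(0) = 0 ⇒ -8/21.

Σ = -8/21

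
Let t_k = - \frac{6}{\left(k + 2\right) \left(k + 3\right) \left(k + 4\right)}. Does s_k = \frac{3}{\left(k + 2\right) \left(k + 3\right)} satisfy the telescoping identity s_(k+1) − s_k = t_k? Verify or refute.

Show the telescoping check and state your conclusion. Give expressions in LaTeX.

s_(k+1) = 3/((k + 3)*(k + 4))
s_(k+1) − s_k = -6/(k**3 + 9*k**2 + 26*k + 24)
(s_(k+1) − s_k) − t_k = 0

valid; difference matches t_k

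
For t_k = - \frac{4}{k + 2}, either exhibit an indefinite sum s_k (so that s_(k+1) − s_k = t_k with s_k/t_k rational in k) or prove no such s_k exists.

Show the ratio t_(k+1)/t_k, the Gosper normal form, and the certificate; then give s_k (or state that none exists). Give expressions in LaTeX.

none (Gosper's algorithm certifies no s_k)

Ratio r(k) = (k + 2)/(k + 3).
Take A(k)=k + 2, B(k)=k + 3, C(k)=1.
Set up (k + 2)·f(k+1) − (k + 2)·f(k) − (1) = 0.
Degrees (1,1,0) ⇒ d ≤ 0.
Put f(k) = c0: A·f(k+1) − B(k−1)·f(k) − C = -1; need -1 = 0 — inconsistent ⇒ no f, not summable.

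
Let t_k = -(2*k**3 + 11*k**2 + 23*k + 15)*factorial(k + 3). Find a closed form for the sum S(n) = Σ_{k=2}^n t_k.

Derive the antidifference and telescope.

S(n) = -2*n**2*factorial(n + 4) - 5*n*factorial(n + 4) - 4*factorial(n + 4) + 1320

t_(k+1)/t_k = (2*k**4 + 25*k**3 + 119*k**2 + 255*k + 204)/(2*k**3 + 11*k**2 + 23*k + 15).
Factor: A=k + 4; B=1; C=k**3 + 11*k**2/2 + 23*k/2 + 15/2.
Key eq: (k + 4)·f(k+1) = (1)·f(k) + (k**3 + 11*k**2/2 + 23*k/2 + 15/2).
d = 2 from the (1,0,3) case.
Coefficient equations give f(k) = (2*k**2 + k + 1)/2.
Get s_k = R·t_k = -(2*k**2 + k + 1)*factorial(k + 3) with R(k) = B(k−1)f(k)/C(k) = (2*k**2 + k + 1)/(2*k**3 + 11*k**2 + 23*k + 15).
Δs = -(2*k**3 + 11*k**2 + 23*k + 15)*factorial(k + 3), as required.
Telescope: S(n) = s_(n+1) − s_(2) = -(2*n**2 + 5*n + 4)*factorial(n + 4) − (-1320) = -2*n**2*factorial(n + 4) - 5*n*factorial(n + 4) - 4*factorial(n + 4) + 1320.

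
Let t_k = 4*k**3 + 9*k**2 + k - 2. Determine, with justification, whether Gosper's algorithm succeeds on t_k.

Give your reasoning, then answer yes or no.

Yes. s_k = k*(k**3 + k**2 - 3*k - 1).

Compute t_(k+1)/t_k: get (4*k**3 + 21*k**2 + 31*k + 12)/(4*k**3 + 9*k**2 + k - 2).
Factor: A=1; B=1; C=k**3 + 9*k**2/4 + k/4 - 1/2.
Need (1)·f(k+1) − (1)·f(k) = k**3 + 9*k**2/4 + k/4 - 1/2.
Degrees (0,0,3) ⇒ d ≤ 4.
Match coefficients ⇒ f(k) = k*(k**3 + k**2 - 3*k - 1)/4.
So s_k = (B(k−1)f/C)·t_k = (k*(k**3 + k**2 - 3*k - 1)/((k + 2)*(4*k**2 + k - 1)))·t_k = k*(k**3 + k**2 - 3*k - 1).
Δs = 4*k**3 + 9*k**2 + k - 2, as required.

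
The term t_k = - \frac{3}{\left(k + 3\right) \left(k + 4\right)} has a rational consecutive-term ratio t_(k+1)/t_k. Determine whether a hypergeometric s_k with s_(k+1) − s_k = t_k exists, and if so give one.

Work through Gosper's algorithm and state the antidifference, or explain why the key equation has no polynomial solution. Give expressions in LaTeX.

Step 1: r(k) = (k + 3)/(k + 5).
Normal form (A,B,C) = (k + 3, k + 5, 1).
Solve (k + 3)·f(k+1) − (k + 4)·f(k) = 1.
From deg A=1, deg B=1, deg C=0: d=1.
Solving with deg f ≤ 1: f(k) = k/3.
R(k) = B(k−1)·f(k)/C(k) = k*(k + 4)/3; s_k = R·t_k = -k/(k + 3).
Check: Δs_k = -3/(k**2 + 7*k + 12). ✓

s_k = - \frac{k}{k + 3}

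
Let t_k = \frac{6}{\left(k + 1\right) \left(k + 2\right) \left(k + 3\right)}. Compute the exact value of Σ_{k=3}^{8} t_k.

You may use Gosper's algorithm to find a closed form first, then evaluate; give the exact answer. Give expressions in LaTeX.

Ratio r(k) = (k + 1)/(k + 4).
Factor: A=k + 1; B=k + 4; C=1.
Solve (k + 1)·f(k+1) − (k + 3)·f(k) = 1.
From deg A=1, deg B=1, deg C=0: d=2.
Solve for f: f(k) = k*(k + 3)/4 (degree 2 ≤ 2).
R(k) = B(k−1)·f(k)/C(k) = k*(k + 3)**2/4; s_k = R·t_k = 3*k*(k + 3)/(2*(k + 1)*(k + 2)).
s_(k+1) − s_k = 6/(k**3 + 6*k**2 + 11*k + 6) = t_k.
Σ_(k=3)^(8) t_k = s_(9) − s_(3) = 81/55 − (27/20) = 27/220.

Σ = 27/220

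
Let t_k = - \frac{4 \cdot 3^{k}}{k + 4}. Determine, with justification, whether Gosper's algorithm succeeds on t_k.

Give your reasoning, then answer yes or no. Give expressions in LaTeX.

t_(k+1)/t_k = 3*(k + 4)/(k + 5).
A = 3*k + 12, B = k + 5, C = 1.
Solve (3*k + 12)·f(k+1) − (k + 4)·f(k) = 1.
From deg A=1, deg B=1, deg C=0: d=-1.
Negative degree bound (-1): no f exists, t_k not Gosper-summable.

No — t_k has no hypergeometric antidifference.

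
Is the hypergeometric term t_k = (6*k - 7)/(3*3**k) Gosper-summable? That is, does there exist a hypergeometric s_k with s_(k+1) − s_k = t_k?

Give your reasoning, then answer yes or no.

t_(k+1)/t_k = (6*k - 1)/(3*(6*k - 7)).
So A=1/3 and B=1, with C=k - 7/6.
Solve (1/3)·f(k+1) − (1)·f(k) = k - 7/6.
deg f ≤ 1 (via 0,0,1).
A polynomial solution: f(k) = -(3*k - 2)/2.
Get s_k = R·t_k = (2 - 3*k)/3**k with R(k) = B(k−1)f(k)/C(k) = -3*(3*k - 2)/(6*k - 7).
s_(k+1) − s_k = (6*k - 7)/(3*3**k) = t_k.

Yes. s_k = (2 - 3*k)/3**k.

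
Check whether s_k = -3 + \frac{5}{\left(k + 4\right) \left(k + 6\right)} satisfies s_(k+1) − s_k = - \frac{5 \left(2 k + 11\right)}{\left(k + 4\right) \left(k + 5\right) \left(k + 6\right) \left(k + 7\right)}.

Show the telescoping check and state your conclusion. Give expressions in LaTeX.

valid (s_(k+1) − s_k reduces to t_k)

s_(k+1) = -3 + 5/((k + 5)*(k + 7))
s_(k+1) − s_k = 5*(-2*k - 11)/(k**4 + 22*k**3 + 179*k**2 + 638*k + 840)
(s_(k+1) − s_k) − t_k = 0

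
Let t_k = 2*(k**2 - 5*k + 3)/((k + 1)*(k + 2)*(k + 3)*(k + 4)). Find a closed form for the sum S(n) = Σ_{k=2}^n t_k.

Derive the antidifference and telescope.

t_(k+1)/t_k = (k**3 - 2*k**2 - 4*k - 1)/(k**3 - 22*k + 15).
Take A(k)=k + 1, B(k)=k + 5, C(k)=k**2 - 5*k + 3.
Solve (k + 1)·f(k+1) − (k + 4)·f(k) = k**2 - 5*k + 3.
Bound: deg f ≤ 3.
Match coefficients ⇒ f(k) = k*(k**2 + 17)/6.
R(k) = B(k−1)·f(k)/C(k) = k*(k + 4)*(k**2 + 17)/(6*(k**2 - 5*k + 3)); s_k = R·t_k = k*(k**2 + 17)/(3*(k + 1)*(k + 2)*(k + 3)).
Verify: 2*(k**2 - 5*k + 3)/(k**4 + 10*k**3 + 35*k**2 + 50*k + 24) matches t_k.
Evaluate: s_(n+1) = (n**3 + 3*n**2 + 20*n + 18)/(3*(n**3 + 9*n**2 + 26*n + 24)); subtract s_(2) = 7/30 ⇒ S(n) = (n**3 - 11*n**2 + 6*n + 4)/(10*(n**3 + 9*n**2 + 26*n + 24)).

S(n) = (n**3 - 11*n**2 + 6*n + 4)/(10*(n**3 + 9*n**2 + 26*n + 24))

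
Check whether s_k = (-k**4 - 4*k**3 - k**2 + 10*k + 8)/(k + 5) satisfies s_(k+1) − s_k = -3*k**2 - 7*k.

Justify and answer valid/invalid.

s_(k+1) = (-k**4 - 8*k**3 - 19*k**2 - 8*k + 12)/(k + 6)
s_(k+1) − s_k = (-3*k**4 - 34*k**3 - 107*k**2 - 96*k + 12)/(k**2 + 11*k + 30)
(s_(k+1) − s_k) − t_k = 6*(k**3 + 10*k**2 + 19*k + 2)/(k**2 + 11*k + 30)

Invalid: residual 6*(k**3 + 10*k**2 + 19*k + 2)/(k**2 + 11*k + 30) ≠ 0.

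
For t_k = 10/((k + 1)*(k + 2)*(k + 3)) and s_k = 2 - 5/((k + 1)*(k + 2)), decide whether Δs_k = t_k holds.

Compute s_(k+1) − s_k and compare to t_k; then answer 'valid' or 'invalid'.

s_(k+1) = 2 - 5/((k + 2)*(k + 3))
s_(k+1) − s_k = 10/(k**3 + 6*k**2 + 11*k + 6)
(s_(k+1) − s_k) − t_k = 0

valid; difference matches t_k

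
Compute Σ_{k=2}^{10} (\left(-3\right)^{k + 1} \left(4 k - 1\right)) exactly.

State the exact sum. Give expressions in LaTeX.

Ratio r(k) = 3*(-4*k - 3)/(4*k - 1).
So A=-3 and B=1, with C=k - 1/4.
Solve (-3)·f(k+1) − (1)·f(k) = k - 1/4.
d = 1 from the (0,0,1) case.
Solving with deg f ≤ 1: f(k) = -(k - 1)/4.
R(k) = B(k−1)·f(k)/C(k) = -(k - 1)/(4*k - 1); s_k = R·t_k = (-3)**(k + 1)*(1 - k).
Check: Δs_k = (-3)**(k + 1)*(4*k - 1). ✓
Σ_(k=2)^(10) t_k = s_(11) − s_(2) = -5314410 − (27) = -5314437.

Σ = -5314437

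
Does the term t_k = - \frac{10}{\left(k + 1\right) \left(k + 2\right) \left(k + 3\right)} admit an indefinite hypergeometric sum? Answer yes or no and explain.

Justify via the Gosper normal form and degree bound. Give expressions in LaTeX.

r(k) = (k + 1)/(k + 4) after simplifying.
Normal form (A,B,C) = (k + 1, k + 4, 1).
Key eq: (k + 1)·f(k+1) = (k + 3)·f(k) + (1).
Bound: deg f ≤ 2.
Coefficient equations give f(k) = k*(k + 3)/4.
Then R = B(k−1)f/C = k*(k + 3)**2/4, so s_k = R(k)·t_k = 5*k*(-k - 3)/(2*(k + 1)*(k + 2)).
Check: Δs_k = -10/(k**3 + 6*k**2 + 11*k + 6). ✓

Yes. s_k = \frac{5 k \left(- k - 3\right)}{2 \left(k + 1\right) \left(k + 2\right)}.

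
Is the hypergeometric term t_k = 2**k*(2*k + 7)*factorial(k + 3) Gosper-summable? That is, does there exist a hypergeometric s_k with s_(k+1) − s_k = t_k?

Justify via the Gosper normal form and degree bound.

t_(k+1)/t_k = 2*(k + 4)*(2*k + 9)/(2*k + 7).
Gosper form: A/B · C(k+1)/C(k) with A=2*k + 8, B=1, C=k + 7/2.
f must satisfy (2*k + 8)·f(k+1) − (1)·f(k) = k + 7/2.
d = 0 from the (1,0,1) case.
Coefficient equations give f(k) = 1/2.
Then R = B(k−1)f/C = 1/(2*k + 7), so s_k = R(k)·t_k = 2**k*factorial(k + 3).
Verify: 2**k*(2*k + 7)*factorial(k + 3) matches t_k.

Yes. s_k = 2**k*factorial(k + 3).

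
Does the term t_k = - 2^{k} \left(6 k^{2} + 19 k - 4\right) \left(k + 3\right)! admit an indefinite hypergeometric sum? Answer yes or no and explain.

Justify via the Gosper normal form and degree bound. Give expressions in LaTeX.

Yes. s_k = - 2^{k} \left(3 k - 4\right) \left(k + 3\right)!.

Step 1: r(k) = 2*(6*k**3 + 55*k**2 + 145*k + 84)/(6*k**2 + 19*k - 4).
Normal form (A,B,C) = (2*k + 8, 1, k**2 + 19*k/6 - 2/3).
Need (2*k + 8)·f(k+1) − (1)·f(k) = k**2 + 19*k/6 - 2/3.
Degrees (1,0,2) ⇒ d ≤ 1.
Coefficient equations give f(k) = (3*k - 4)/6.
R(k) = B(k−1)·f(k)/C(k) = (3*k - 4)/(6*k**2 + 19*k - 4); s_k = R·t_k = -2**k*(3*k - 4)*factorial(k + 3).
Check: Δs_k = -2**k*(6*k**2 + 19*k - 4)*factorial(k + 3). ✓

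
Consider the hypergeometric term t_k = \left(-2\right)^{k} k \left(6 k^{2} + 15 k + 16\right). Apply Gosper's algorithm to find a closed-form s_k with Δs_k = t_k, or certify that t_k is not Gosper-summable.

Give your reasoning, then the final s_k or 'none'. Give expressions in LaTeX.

The ratio is 2*(-6*k**3 - 33*k**2 - 64*k - 37)/(k*(6*k**2 + 15*k + 16)).
Factor: A=-2; B=1; C=k**3 + 5*k**2/2 + 8*k/3.
Need (-2)·f(k+1) − (1)·f(k) = k**3 + 5*k**2/2 + 8*k/3.
d = 3 from the (0,0,3) case.
Match coefficients ⇒ f(k) = -(2*k**3 + k**2 - 2)/6.
Certificate R = B(k−1)f/C = -(2*k**3 + k**2 - 2)/(k*(6*k**2 + 15*k + 16)) gives s_k = (-2)**k*(-2*k**3 - k**2 + 2).
Verify: (-2)**k*k*(6*k**2 + 15*k + 16) matches t_k.

s_k = \left(-2\right)^{k} \left(- 2 k^{3} - k^{2} + 2\right)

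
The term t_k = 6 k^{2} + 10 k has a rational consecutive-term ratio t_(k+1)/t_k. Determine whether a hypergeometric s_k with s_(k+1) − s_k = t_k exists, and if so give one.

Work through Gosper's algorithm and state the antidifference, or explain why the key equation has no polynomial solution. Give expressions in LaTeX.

Ratio r(k) = (3*k**2 + 11*k + 8)/(k*(3*k + 5)).
Take A(k)=1, B(k)=1, C(k)=k**2 + 5*k/3.
Need (1)·f(k+1) − (1)·f(k) = k**2 + 5*k/3.
Degrees (0,0,2) ⇒ d ≤ 3.
Solving with deg f ≤ 3: f(k) = k*(k - 1)*(k + 2)/3.
Certificate R = B(k−1)f/C = (k - 1)*(k + 2)/(3*k + 5) gives s_k = 2*k*(k**2 + k - 2).
Δs = 2*k*(3*k + 5), as required.

s_k = 2 k \left(k^{2} + k - 2\right)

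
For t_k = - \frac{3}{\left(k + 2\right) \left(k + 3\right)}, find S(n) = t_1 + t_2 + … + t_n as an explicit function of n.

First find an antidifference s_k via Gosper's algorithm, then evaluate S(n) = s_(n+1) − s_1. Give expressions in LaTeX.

S(n) = - \frac{n}{n + 3}

Compute t_(k+1)/t_k: get (k + 2)/(k + 4).
Factor: A=k + 2; B=k + 4; C=1.
Solve (k + 2)·f(k+1) − (k + 3)·f(k) = 1.
From deg A=1, deg B=1, deg C=0: d=1.
Match coefficients ⇒ f(k) = k/2.
Get s_k = R·t_k = -3*k/(2*k + 4) with R(k) = B(k−1)f(k)/C(k) = k*(k + 3)/2.
Δs = -3/(k**2 + 5*k + 6), as required.
Telescope: S(n) = s_(n+1) − s_(1) = 3*(-n - 1)/(2*(n + 3)) − (-1/2) = -n/(n + 3).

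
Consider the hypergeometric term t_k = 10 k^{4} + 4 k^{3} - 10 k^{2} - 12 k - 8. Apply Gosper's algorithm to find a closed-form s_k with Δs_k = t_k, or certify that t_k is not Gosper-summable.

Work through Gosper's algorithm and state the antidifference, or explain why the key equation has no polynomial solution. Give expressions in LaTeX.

s_k = 2 k \left(k^{4} - 2 k^{3} - k^{2} - 2\right)

r(k) = (5*k**4 + 22*k**3 + 31*k**2 + 10*k - 8)/(5*k**4 + 2*k**3 - 5*k**2 - 6*k - 4) after simplifying.
Take A(k)=1, B(k)=1, C(k)=k**4 + 2*k**3/5 - k**2 - 6*k/5 - 4/5.
Set up (1)·f(k+1) − (1)·f(k) − (k**4 + 2*k**3/5 - k**2 - 6*k/5 - 4/5) = 0.
Bound: deg f ≤ 5.
Coefficient equations give f(k) = k*(k + 1)*(k**3 - 3*k**2 + 2*k - 2)/5.
Get s_k = R·t_k = 2*k*(k**4 - 2*k**3 - k**2 - 2) with R(k) = B(k−1)f(k)/C(k) = k*(k**3 - 3*k**2 + 2*k - 2)/(5*k**3 - 3*k**2 - 2*k - 4).
Δs = 10*k**4 + 4*k**3 - 10*k**2 - 12*k - 8, as required.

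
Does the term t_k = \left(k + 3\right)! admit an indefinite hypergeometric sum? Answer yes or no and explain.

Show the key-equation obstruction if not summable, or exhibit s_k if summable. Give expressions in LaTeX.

t_(k+1)/t_k = k + 4.
A = k + 4, B = 1, C = 1.
f must satisfy (k + 4)·f(k+1) − (1)·f(k) = 1.
Bound: deg f ≤ -1.
Negative degree bound (-1): no f exists, t_k not Gosper-summable.

No; the degree bound rules out any f.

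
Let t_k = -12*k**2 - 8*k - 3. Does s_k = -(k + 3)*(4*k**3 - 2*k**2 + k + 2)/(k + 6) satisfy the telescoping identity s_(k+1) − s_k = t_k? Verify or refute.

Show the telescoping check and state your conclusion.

Invalid: residual 6*(4*k**3 + 41*k**2 + 25*k + 8)/(k**2 + 13*k + 42) ≠ 0.

s_(k+1) = -(k + 4)*(k + 4*(k + 1)**3 - 2*(k + 1)**2 + 3)/(k + 7)
s_(k+1) − s_k = (-12*k**4 - 140*k**3 - 365*k**2 - 225*k - 78)/(k**2 + 13*k + 42)
(s_(k+1) − s_k) − t_k = 6*(4*k**3 + 41*k**2 + 25*k + 8)/(k**2 + 13*k + 42)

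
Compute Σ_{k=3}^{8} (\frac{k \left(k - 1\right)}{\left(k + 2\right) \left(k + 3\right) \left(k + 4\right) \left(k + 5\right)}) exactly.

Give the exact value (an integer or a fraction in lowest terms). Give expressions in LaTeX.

Σ = 1327/60060

Step 1: r(k) = (k + 1)*(k + 2)/((k - 1)*(k + 6)).
Gosper form: A/B · C(k+1)/C(k) with A=k + 2, B=k + 6, C=k**2 - k.
Need (k + 2)·f(k+1) − (k + 5)·f(k) = k**2 - k.
From deg A=1, deg B=1, deg C=2: d=3.
Solving with deg f ≤ 3: f(k) = k*(k - 2)*(k - 1)/12.
Get s_k = R·t_k = k*(k**2 - 3*k + 2)/(12*(k + 2)*(k + 3)*(k + 4)) with R(k) = B(k−1)f(k)/C(k) = (k - 2)*(k + 5)/12.
Verify: k*(k - 1)/(k**4 + 14*k**3 + 71*k**2 + 154*k + 120) matches t_k.
Evaluate s at k=9 and k=3: 7/286 and 1/420; difference 1327/60060.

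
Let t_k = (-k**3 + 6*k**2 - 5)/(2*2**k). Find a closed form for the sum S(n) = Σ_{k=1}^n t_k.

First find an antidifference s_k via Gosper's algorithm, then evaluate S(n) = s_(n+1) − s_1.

S(n) = 2**(-n - 1)*(5*2**n + n**3 - 6*n - 5)

The ratio is k*(k**2 - 3*k - 9)/(2*(k**3 - 6*k**2 + 5)).
Take A(k)=1/2, B(k)=1, C(k)=k**3 - 6*k**2 + 5.
f must satisfy (1/2)·f(k+1) − (1)·f(k) = k**3 - 6*k**2 + 5.
From deg A=0, deg B=0, deg C=3: d=3.
Solve for f: f(k) = -2*k*(k**2 - 3*k - 3) (degree 3 ≤ 3).
Get s_k = R·t_k = k*(k**2 - 3*k - 3)/2**k with R(k) = B(k−1)f(k)/C(k) = -2*k*(k**2 - 3*k - 3)/((k - 1)*(k**2 - 5*k - 5)).
Verify: (-k**3 + 6*k**2 - 5)/(2*2**k) matches t_k.
Telescope: S(n) = s_(n+1) − s_(1) = 2**(-n - 1)*(n**3 - 6*n - 5) − (-5/2) = 2**(-n - 1)*(5*2**n + n**3 - 6*n - 5).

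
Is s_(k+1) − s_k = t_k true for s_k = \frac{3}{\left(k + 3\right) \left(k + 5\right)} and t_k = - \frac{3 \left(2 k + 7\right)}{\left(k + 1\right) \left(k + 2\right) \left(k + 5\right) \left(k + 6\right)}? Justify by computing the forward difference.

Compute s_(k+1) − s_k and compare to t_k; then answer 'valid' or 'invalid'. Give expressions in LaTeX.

s_(k+1) = 3/((k + 4)*(k + 6))
s_(k+1) − s_k = 3*(-2*k - 9)/(k**4 + 18*k**3 + 119*k**2 + 342*k + 360)
(s_(k+1) − s_k) − t_k = 18*(k**2 + 7*k + 11)/(k**6 + 21*k**5 + 175*k**4 + 735*k**3 + 1624*k**2 + 1764*k + 720)

Invalid: residual \frac{18 \left(k^{2} + 7 k + 11\right)}{k^{6} + 21 k^{5} + 175 k^{4} + 735 k^{3} + 1624 k^{2} + 1764 k + 720} ≠ 0.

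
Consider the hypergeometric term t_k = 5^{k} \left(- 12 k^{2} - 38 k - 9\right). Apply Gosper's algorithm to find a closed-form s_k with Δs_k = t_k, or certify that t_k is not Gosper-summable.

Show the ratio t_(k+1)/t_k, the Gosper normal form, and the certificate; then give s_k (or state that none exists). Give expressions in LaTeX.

Ratio r(k) = 5*(12*k**2 + 62*k + 59)/(12*k**2 + 38*k + 9).
Normal form (A,B,C) = (5, 1, k**2 + 19*k/6 + 3/4).
f must satisfy (5)·f(k+1) − (1)·f(k) = k**2 + 19*k/6 + 3/4.
From deg A=0, deg B=0, deg C=2: d=2.
Solving with deg f ≤ 2: f(k) = (3*k**2 + 2*k - 4)/12.
R(k) = B(k−1)·f(k)/C(k) = (3*k**2 + 2*k - 4)/(12*k**2 + 38*k + 9); s_k = R·t_k = 5**k*(-3*k**2 - 2*k + 4).
Check: Δs_k = 5**k*(-12*k**2 - 38*k - 9). ✓

s_k = 5^{k} \left(- 3 k^{2} - 2 k + 4\right)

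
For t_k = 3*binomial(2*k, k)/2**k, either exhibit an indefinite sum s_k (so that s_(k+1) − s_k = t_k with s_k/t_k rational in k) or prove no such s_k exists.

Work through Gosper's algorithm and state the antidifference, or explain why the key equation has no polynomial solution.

The ratio is (2*k + 1)/(k + 1).
So A=2*k + 1 and B=k + 1, with C=1.
Need (2*k + 1)·f(k+1) − (k)·f(k) = 1.
Bound: deg f ≤ -1.
Bound -1 < 0, so the key equation has no polynomial solution.

no hypergeometric antidifference exists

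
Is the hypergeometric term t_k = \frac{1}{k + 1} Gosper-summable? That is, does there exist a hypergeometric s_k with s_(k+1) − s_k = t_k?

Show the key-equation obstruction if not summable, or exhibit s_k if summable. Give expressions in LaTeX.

Step 1: r(k) = (k + 1)/(k + 2).
A = k + 1, B = k + 2, C = 1.
Key eq: (k + 1)·f(k+1) = (k + 1)·f(k) + (1).
Bound: deg f ≤ 0.
Put f(k) = c0: A·f(k+1) − B(k−1)·f(k) − C = -1; need -1 = 0 — inconsistent ⇒ no f, not summable.

No; the coefficient equations for f are inconsistent.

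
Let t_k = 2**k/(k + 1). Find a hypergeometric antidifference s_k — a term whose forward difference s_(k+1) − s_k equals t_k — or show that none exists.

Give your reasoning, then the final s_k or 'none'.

The ratio is 2*(k + 1)/(k + 2).
Normal form (A,B,C) = (2*k + 2, k + 2, 1).
Solve (2*k + 2)·f(k+1) − (k + 1)·f(k) = 1.
deg f ≤ -1 (via 1,1,0).
Negative degree bound (-1): no f exists, t_k not Gosper-summable.

no hypergeometric antidifference exists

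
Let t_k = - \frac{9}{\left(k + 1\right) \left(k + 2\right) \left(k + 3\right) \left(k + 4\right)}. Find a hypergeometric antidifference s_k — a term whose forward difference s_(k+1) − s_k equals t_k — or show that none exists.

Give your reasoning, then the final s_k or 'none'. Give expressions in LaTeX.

Compute t_(k+1)/t_k: get (k + 1)/(k + 5).
Gosper form: A/B · C(k+1)/C(k) with A=k + 1, B=k + 5, C=1.
Key eq: (k + 1)·f(k+1) = (k + 4)·f(k) + (1).
Degrees (1,1,0) ⇒ d ≤ 3.
Match coefficients ⇒ f(k) = k*(k**2 + 6*k + 11)/18.
Certificate R = B(k−1)f/C = k*(k + 4)*(k**2 + 6*k + 11)/18 gives s_k = k*(-k**2 - 6*k - 11)/(2*(k + 1)*(k + 2)*(k + 3)).
Δs = -9/(k**4 + 10*k**3 + 35*k**2 + 50*k + 24), as required.

s_k = \frac{k \left(- k^{2} - 6 k - 11\right)}{2 \left(k + 1\right) \left(k + 2\right) \left(k + 3\right)}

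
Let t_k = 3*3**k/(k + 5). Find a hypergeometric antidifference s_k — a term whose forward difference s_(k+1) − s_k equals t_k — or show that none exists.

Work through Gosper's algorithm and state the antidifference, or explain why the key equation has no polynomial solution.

Ratio r(k) = 3*(k + 5)/(k + 6).
Normal form (A,B,C) = (3*k + 15, k + 6, 1).
f must satisfy (3*k + 15)·f(k+1) − (k + 5)·f(k) = 1.
deg f ≤ -1 (via 1,1,0).
d = -1 < 0 ⇒ no nonzero polynomial f; not summable.

no hypergeometric antidifference exists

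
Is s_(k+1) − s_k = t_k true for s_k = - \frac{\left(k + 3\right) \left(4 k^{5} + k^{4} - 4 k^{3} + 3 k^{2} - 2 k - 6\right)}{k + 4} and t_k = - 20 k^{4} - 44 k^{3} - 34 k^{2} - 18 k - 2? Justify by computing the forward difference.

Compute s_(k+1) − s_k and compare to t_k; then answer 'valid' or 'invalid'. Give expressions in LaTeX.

Invalid: residual \frac{16 k^{5} + 123 k^{4} + 214 k^{3} + 151 k^{2} + 76 k + 14}{k^{2} + 9 k + 20} ≠ 0.

s_(k+1) = (-4*k**6 - 37*k**5 - 124*k**4 - 197*k**3 - 164*k**2 - 60*k + 16)/(k + 5)
s_(k+1) − s_k = (-20*k**6 - 208*k**5 - 707*k**4 - 990*k**3 - 693*k**2 - 302*k - 26)/(k**2 + 9*k + 20)
(s_(k+1) − s_k) − t_k = (16*k**5 + 123*k**4 + 214*k**3 + 151*k**2 + 76*k + 14)/(k**2 + 9*k + 20)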